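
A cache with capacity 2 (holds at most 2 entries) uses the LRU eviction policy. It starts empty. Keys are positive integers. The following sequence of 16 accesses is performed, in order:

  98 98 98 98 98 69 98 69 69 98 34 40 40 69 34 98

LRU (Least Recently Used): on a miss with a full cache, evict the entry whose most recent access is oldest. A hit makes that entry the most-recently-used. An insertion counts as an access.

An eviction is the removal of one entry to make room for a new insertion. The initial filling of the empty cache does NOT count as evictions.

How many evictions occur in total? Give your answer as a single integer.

LRU simulation (capacity=2):
  1. access 98: MISS. Cache (LRU->MRU): [98]
  2. access 98: HIT. Cache (LRU->MRU): [98]
  3. access 98: HIT. Cache (LRU->MRU): [98]
  4. access 98: HIT. Cache (LRU->MRU): [98]
  5. access 98: HIT. Cache (LRU->MRU): [98]
  6. access 69: MISS. Cache (LRU->MRU): [98 69]
  7. access 98: HIT. Cache (LRU->MRU): [69 98]
  8. access 69: HIT. Cache (LRU->MRU): [98 69]
  9. access 69: HIT. Cache (LRU->MRU): [98 69]
  10. access 98: HIT. Cache (LRU->MRU): [69 98]
  11. access 34: MISS, evict 69. Cache (LRU->MRU): [98 34]
  12. access 40: MISS, evict 98. Cache (LRU->MRU): [34 40]
  13. access 40: HIT. Cache (LRU->MRU): [34 40]
  14. access 69: MISS, evict 34. Cache (LRU->MRU): [40 69]
  15. access 34: MISS, evict 40. Cache (LRU->MRU): [69 34]
  16. access 98: MISS, evict 69. Cache (LRU->MRU): [34 98]
Total: 9 hits, 7 misses, 5 evictions

Answer: 5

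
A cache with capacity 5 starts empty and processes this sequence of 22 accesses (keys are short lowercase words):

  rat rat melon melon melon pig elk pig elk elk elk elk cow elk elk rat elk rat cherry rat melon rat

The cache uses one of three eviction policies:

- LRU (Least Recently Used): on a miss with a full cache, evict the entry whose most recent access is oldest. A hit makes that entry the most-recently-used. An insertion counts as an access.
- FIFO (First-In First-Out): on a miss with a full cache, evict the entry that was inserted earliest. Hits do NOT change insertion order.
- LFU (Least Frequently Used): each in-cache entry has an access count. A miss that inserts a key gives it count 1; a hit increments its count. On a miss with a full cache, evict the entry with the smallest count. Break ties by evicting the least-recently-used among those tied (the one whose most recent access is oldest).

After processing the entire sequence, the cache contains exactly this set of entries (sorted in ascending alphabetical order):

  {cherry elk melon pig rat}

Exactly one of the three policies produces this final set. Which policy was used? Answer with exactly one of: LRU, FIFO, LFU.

Answer: LFU

Derivation:
Simulating under each policy and comparing final sets:
  LRU: final set = {cherry cow elk melon rat} -> differs
  FIFO: final set = {cherry cow elk melon rat} -> differs
  LFU: final set = {cherry elk melon pig rat} -> MATCHES target
Only LFU produces the target set.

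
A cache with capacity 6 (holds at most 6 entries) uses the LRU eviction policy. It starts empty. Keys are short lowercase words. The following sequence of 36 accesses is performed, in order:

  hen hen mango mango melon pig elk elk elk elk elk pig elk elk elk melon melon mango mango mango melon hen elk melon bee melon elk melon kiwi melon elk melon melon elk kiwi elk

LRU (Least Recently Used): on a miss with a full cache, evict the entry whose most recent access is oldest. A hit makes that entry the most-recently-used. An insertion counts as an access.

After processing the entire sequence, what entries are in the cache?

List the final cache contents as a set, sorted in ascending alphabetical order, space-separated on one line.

Answer: bee elk hen kiwi mango melon

Derivation:
LRU simulation (capacity=6):
  1. access hen: MISS. Cache (LRU->MRU): [hen]
  2. access hen: HIT. Cache (LRU->MRU): [hen]
  3. access mango: MISS. Cache (LRU->MRU): [hen mango]
  4. access mango: HIT. Cache (LRU->MRU): [hen mango]
  5. access melon: MISS. Cache (LRU->MRU): [hen mango melon]
  6. access pig: MISS. Cache (LRU->MRU): [hen mango melon pig]
  7. access elk: MISS. Cache (LRU->MRU): [hen mango melon pig elk]
  8. access elk: HIT. Cache (LRU->MRU): [hen mango melon pig elk]
  9. access elk: HIT. Cache (LRU->MRU): [hen mango melon pig elk]
  10. access elk: HIT. Cache (LRU->MRU): [hen mango melon pig elk]
  11. access elk: HIT. Cache (LRU->MRU): [hen mango melon pig elk]
  12. access pig: HIT. Cache (LRU->MRU): [hen mango melon elk pig]
  13. access elk: HIT. Cache (LRU->MRU): [hen mango melon pig elk]
  14. access elk: HIT. Cache (LRU->MRU): [hen mango melon pig elk]
  15. access elk: HIT. Cache (LRU->MRU): [hen mango melon pig elk]
  16. access melon: HIT. Cache (LRU->MRU): [hen mango pig elk melon]
  17. access melon: HIT. Cache (LRU->MRU): [hen mango pig elk melon]
  18. access mango: HIT. Cache (LRU->MRU): [hen pig elk melon mango]
  19. access mango: HIT. Cache (LRU->MRU): [hen pig elk melon mango]
  20. access mango: HIT. Cache (LRU->MRU): [hen pig elk melon mango]
  21. access melon: HIT. Cache (LRU->MRU): [hen pig elk mango melon]
  22. access hen: HIT. Cache (LRU->MRU): [pig elk mango melon hen]
  23. access elk: HIT. Cache (LRU->MRU): [pig mango melon hen elk]
  24. access melon: HIT. Cache (LRU->MRU): [pig mango hen elk melon]
  25. access bee: MISS. Cache (LRU->MRU): [pig mango hen elk melon bee]
  26. access melon: HIT. Cache (LRU->MRU): [pig mango hen elk bee melon]
  27. access elk: HIT. Cache (LRU->MRU): [pig mango hen bee melon elk]
  28. access melon: HIT. Cache (LRU->MRU): [pig mango hen bee elk melon]
  29. access kiwi: MISS, evict pig. Cache (LRU->MRU): [mango hen bee elk melon kiwi]
  30. access melon: HIT. Cache (LRU->MRU): [mango hen bee elk kiwi melon]
  31. access elk: HIT. Cache (LRU->MRU): [mango hen bee kiwi melon elk]
  32. access melon: HIT. Cache (LRU->MRU): [mango hen bee kiwi elk melon]
  33. access melon: HIT. Cache (LRU->MRU): [mango hen bee kiwi elk melon]
  34. access elk: HIT. Cache (LRU->MRU): [mango hen bee kiwi melon elk]
  35. access kiwi: HIT. Cache (LRU->MRU): [mango hen bee melon elk kiwi]
  36. access elk: HIT. Cache (LRU->MRU): [mango hen bee melon kiwi elk]
Total: 29 hits, 7 misses, 1 evictions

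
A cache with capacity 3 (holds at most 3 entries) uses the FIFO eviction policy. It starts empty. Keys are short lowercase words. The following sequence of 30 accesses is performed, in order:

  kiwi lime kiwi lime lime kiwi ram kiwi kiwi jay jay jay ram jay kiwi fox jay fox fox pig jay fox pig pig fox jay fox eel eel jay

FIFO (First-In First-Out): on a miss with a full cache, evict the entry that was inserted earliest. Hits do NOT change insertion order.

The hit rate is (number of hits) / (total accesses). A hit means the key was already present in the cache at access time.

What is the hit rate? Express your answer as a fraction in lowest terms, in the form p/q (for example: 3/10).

Answer: 7/10

Derivation:
FIFO simulation (capacity=3):
  1. access kiwi: MISS. Cache (old->new): [kiwi]
  2. access lime: MISS. Cache (old->new): [kiwi lime]
  3. access kiwi: HIT. Cache (old->new): [kiwi lime]
  4. access lime: HIT. Cache (old->new): [kiwi lime]
  5. access lime: HIT. Cache (old->new): [kiwi lime]
  6. access kiwi: HIT. Cache (old->new): [kiwi lime]
  7. access ram: MISS. Cache (old->new): [kiwi lime ram]
  8. access kiwi: HIT. Cache (old->new): [kiwi lime ram]
  9. access kiwi: HIT. Cache (old->new): [kiwi lime ram]
  10. access jay: MISS, evict kiwi. Cache (old->new): [lime ram jay]
  11. access jay: HIT. Cache (old->new): [lime ram jay]
  12. access jay: HIT. Cache (old->new): [lime ram jay]
  13. access ram: HIT. Cache (old->new): [lime ram jay]
  14. access jay: HIT. Cache (old->new): [lime ram jay]
  15. access kiwi: MISS, evict lime. Cache (old->new): [ram jay kiwi]
  16. access fox: MISS, evict ram. Cache (old->new): [jay kiwi fox]
  17. access jay: HIT. Cache (old->new): [jay kiwi fox]
  18. access fox: HIT. Cache (old->new): [jay kiwi fox]
  19. access fox: HIT. Cache (old->new): [jay kiwi fox]
  20. access pig: MISS, evict jay. Cache (old->new): [kiwi fox pig]
  21. access jay: MISS, evict kiwi. Cache (old->new): [fox pig jay]
  22. access fox: HIT. Cache (old->new): [fox pig jay]
  23. access pig: HIT. Cache (old->new): [fox pig jay]
  24. access pig: HIT. Cache (old->new): [fox pig jay]
  25. access fox: HIT. Cache (old->new): [fox pig jay]
  26. access jay: HIT. Cache (old->new): [fox pig jay]
  27. access fox: HIT. Cache (old->new): [fox pig jay]
  28. access eel: MISS, evict fox. Cache (old->new): [pig jay eel]
  29. access eel: HIT. Cache (old->new): [pig jay eel]
  30. access jay: HIT. Cache (old->new): [pig jay eel]
Total: 21 hits, 9 misses, 6 evictions

Hit rate = 21/30 = 7/10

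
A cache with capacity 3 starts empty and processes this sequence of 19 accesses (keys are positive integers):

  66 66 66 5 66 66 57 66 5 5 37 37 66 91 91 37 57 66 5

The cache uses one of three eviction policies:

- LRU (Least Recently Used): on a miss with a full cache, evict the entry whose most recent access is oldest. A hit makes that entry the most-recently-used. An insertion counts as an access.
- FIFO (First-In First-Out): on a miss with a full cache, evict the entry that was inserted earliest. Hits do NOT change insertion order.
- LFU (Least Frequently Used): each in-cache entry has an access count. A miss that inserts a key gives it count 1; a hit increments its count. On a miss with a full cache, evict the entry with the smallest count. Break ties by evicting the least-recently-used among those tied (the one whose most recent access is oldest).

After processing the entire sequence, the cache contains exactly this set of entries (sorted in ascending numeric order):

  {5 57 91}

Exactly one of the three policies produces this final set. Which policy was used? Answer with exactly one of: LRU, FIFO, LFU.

Answer: FIFO

Derivation:
Simulating under each policy and comparing final sets:
  LRU: final set = {5 57 66} -> differs
  FIFO: final set = {5 57 91} -> MATCHES target
  LFU: final set = {5 57 66} -> differs
Only FIFO produces the target set.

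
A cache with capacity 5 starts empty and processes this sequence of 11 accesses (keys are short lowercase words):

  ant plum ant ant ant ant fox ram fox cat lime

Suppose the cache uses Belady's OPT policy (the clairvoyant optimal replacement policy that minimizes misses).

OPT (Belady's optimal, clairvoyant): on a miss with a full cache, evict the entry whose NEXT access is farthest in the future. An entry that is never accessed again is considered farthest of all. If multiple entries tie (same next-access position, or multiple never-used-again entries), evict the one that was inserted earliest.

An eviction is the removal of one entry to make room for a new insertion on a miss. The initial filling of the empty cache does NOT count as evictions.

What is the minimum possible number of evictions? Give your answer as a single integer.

Answer: 1

Derivation:
OPT (Belady) simulation (capacity=5):
  1. access ant: MISS. Cache: [ant]
  2. access plum: MISS. Cache: [ant plum]
  3. access ant: HIT. Next use of ant: step 4. Cache: [ant plum]
  4. access ant: HIT. Next use of ant: step 5. Cache: [ant plum]
  5. access ant: HIT. Next use of ant: step 6. Cache: [ant plum]
  6. access ant: HIT. Next use of ant: never. Cache: [ant plum]
  7. access fox: MISS. Cache: [ant plum fox]
  8. access ram: MISS. Cache: [ant plum fox ram]
  9. access fox: HIT. Next use of fox: never. Cache: [ant plum fox ram]
  10. access cat: MISS. Cache: [ant plum fox ram cat]
  11. access lime: MISS, evict ant (next use: never). Cache: [plum fox ram cat lime]
Total: 5 hits, 6 misses, 1 evictions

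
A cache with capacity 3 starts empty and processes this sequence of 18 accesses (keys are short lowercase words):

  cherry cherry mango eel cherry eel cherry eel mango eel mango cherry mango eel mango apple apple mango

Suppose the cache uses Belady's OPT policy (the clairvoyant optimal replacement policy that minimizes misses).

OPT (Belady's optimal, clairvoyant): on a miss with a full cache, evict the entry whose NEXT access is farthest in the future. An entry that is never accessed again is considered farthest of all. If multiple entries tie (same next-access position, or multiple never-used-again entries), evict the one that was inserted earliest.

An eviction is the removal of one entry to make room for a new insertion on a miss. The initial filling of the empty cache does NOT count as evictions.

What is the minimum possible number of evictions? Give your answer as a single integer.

Answer: 1

Derivation:
OPT (Belady) simulation (capacity=3):
  1. access cherry: MISS. Cache: [cherry]
  2. access cherry: HIT. Next use of cherry: step 5. Cache: [cherry]
  3. access mango: MISS. Cache: [cherry mango]
  4. access eel: MISS. Cache: [cherry mango eel]
  5. access cherry: HIT. Next use of cherry: step 7. Cache: [cherry mango eel]
  6. access eel: HIT. Next use of eel: step 8. Cache: [cherry mango eel]
  7. access cherry: HIT. Next use of cherry: step 12. Cache: [cherry mango eel]
  8. access eel: HIT. Next use of eel: step 10. Cache: [cherry mango eel]
  9. access mango: HIT. Next use of mango: step 11. Cache: [cherry mango eel]
  10. access eel: HIT. Next use of eel: step 14. Cache: [cherry mango eel]
  11. access mango: HIT. Next use of mango: step 13. Cache: [cherry mango eel]
  12. access cherry: HIT. Next use of cherry: never. Cache: [cherry mango eel]
  13. access mango: HIT. Next use of mango: step 15. Cache: [cherry mango eel]
  14. access eel: HIT. Next use of eel: never. Cache: [cherry mango eel]
  15. access mango: HIT. Next use of mango: step 18. Cache: [cherry mango eel]
  16. access apple: MISS, evict cherry (next use: never). Cache: [mango eel apple]
  17. access apple: HIT. Next use of apple: never. Cache: [mango eel apple]
  18. access mango: HIT. Next use of mango: never. Cache: [mango eel apple]
Total: 14 hits, 4 misses, 1 evictions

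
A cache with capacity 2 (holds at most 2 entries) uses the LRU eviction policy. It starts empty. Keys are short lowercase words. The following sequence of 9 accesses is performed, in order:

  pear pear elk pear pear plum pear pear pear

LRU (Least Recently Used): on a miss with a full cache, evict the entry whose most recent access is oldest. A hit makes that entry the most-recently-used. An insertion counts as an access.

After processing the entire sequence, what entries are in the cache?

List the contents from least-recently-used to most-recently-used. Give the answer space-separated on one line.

Answer: plum pear

Derivation:
LRU simulation (capacity=2):
  1. access pear: MISS. Cache (LRU->MRU): [pear]
  2. access pear: HIT. Cache (LRU->MRU): [pear]
  3. access elk: MISS. Cache (LRU->MRU): [pear elk]
  4. access pear: HIT. Cache (LRU->MRU): [elk pear]
  5. access pear: HIT. Cache (LRU->MRU): [elk pear]
  6. access plum: MISS, evict elk. Cache (LRU->MRU): [pear plum]
  7. access pear: HIT. Cache (LRU->MRU): [plum pear]
  8. access pear: HIT. Cache (LRU->MRU): [plum pear]
  9. access pear: HIT. Cache (LRU->MRU): [plum pear]
Total: 6 hits, 3 misses, 1 evictions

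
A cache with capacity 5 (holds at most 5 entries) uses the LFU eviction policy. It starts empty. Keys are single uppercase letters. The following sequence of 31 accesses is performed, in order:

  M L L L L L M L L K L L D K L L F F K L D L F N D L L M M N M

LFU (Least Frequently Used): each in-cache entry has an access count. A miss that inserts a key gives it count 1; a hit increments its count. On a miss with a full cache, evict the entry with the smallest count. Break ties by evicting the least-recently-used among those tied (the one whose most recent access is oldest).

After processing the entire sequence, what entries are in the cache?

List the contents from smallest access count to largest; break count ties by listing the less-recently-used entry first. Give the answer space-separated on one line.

LFU simulation (capacity=5):
  1. access M: MISS. Cache: [M(c=1)]
  2. access L: MISS. Cache: [M(c=1) L(c=1)]
  3. access L: HIT, count now 2. Cache: [M(c=1) L(c=2)]
  4. access L: HIT, count now 3. Cache: [M(c=1) L(c=3)]
  5. access L: HIT, count now 4. Cache: [M(c=1) L(c=4)]
  6. access L: HIT, count now 5. Cache: [M(c=1) L(c=5)]
  7. access M: HIT, count now 2. Cache: [M(c=2) L(c=5)]
  8. access L: HIT, count now 6. Cache: [M(c=2) L(c=6)]
  9. access L: HIT, count now 7. Cache: [M(c=2) L(c=7)]
  10. access K: MISS. Cache: [K(c=1) M(c=2) L(c=7)]
  11. access L: HIT, count now 8. Cache: [K(c=1) M(c=2) L(c=8)]
  12. access L: HIT, count now 9. Cache: [K(c=1) M(c=2) L(c=9)]
  13. access D: MISS. Cache: [K(c=1) D(c=1) M(c=2) L(c=9)]
  14. access K: HIT, count now 2. Cache: [D(c=1) M(c=2) K(c=2) L(c=9)]
  15. access L: HIT, count now 10. Cache: [D(c=1) M(c=2) K(c=2) L(c=10)]
  16. access L: HIT, count now 11. Cache: [D(c=1) M(c=2) K(c=2) L(c=11)]
  17. access F: MISS. Cache: [D(c=1) F(c=1) M(c=2) K(c=2) L(c=11)]
  18. access F: HIT, count now 2. Cache: [D(c=1) M(c=2) K(c=2) F(c=2) L(c=11)]
  19. access K: HIT, count now 3. Cache: [D(c=1) M(c=2) F(c=2) K(c=3) L(c=11)]
  20. access L: HIT, count now 12. Cache: [D(c=1) M(c=2) F(c=2) K(c=3) L(c=12)]
  21. access D: HIT, count now 2. Cache: [M(c=2) F(c=2) D(c=2) K(c=3) L(c=12)]
  22. access L: HIT, count now 13. Cache: [M(c=2) F(c=2) D(c=2) K(c=3) L(c=13)]
  23. access F: HIT, count now 3. Cache: [M(c=2) D(c=2) K(c=3) F(c=3) L(c=13)]
  24. access N: MISS, evict M(c=2). Cache: [N(c=1) D(c=2) K(c=3) F(c=3) L(c=13)]
  25. access D: HIT, count now 3. Cache: [N(c=1) K(c=3) F(c=3) D(c=3) L(c=13)]
  26. access L: HIT, count now 14. Cache: [N(c=1) K(c=3) F(c=3) D(c=3) L(c=14)]
  27. access L: HIT, count now 15. Cache: [N(c=1) K(c=3) F(c=3) D(c=3) L(c=15)]
  28. access M: MISS, evict N(c=1). Cache: [M(c=1) K(c=3) F(c=3) D(c=3) L(c=15)]
  29. access M: HIT, count now 2. Cache: [M(c=2) K(c=3) F(c=3) D(c=3) L(c=15)]
  30. access N: MISS, evict M(c=2). Cache: [N(c=1) K(c=3) F(c=3) D(c=3) L(c=15)]
  31. access M: MISS, evict N(c=1). Cache: [M(c=1) K(c=3) F(c=3) D(c=3) L(c=15)]
Total: 22 hits, 9 misses, 4 evictions

Answer: M K F D L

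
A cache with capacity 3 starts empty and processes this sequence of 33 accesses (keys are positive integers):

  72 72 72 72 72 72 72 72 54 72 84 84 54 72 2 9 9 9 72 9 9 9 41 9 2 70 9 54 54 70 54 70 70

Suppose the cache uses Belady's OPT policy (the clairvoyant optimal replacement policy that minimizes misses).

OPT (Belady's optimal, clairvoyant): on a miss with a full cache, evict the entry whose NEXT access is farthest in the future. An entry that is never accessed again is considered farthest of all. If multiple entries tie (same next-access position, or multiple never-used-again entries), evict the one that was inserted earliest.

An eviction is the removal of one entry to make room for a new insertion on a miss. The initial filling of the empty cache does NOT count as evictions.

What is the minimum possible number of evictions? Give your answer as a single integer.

Answer: 5

Derivation:
OPT (Belady) simulation (capacity=3):
  1. access 72: MISS. Cache: [72]
  2. access 72: HIT. Next use of 72: step 3. Cache: [72]
  3. access 72: HIT. Next use of 72: step 4. Cache: [72]
  4. access 72: HIT. Next use of 72: step 5. Cache: [72]
  5. access 72: HIT. Next use of 72: step 6. Cache: [72]
  6. access 72: HIT. Next use of 72: step 7. Cache: [72]
  7. access 72: HIT. Next use of 72: step 8. Cache: [72]
  8. access 72: HIT. Next use of 72: step 10. Cache: [72]
  9. access 54: MISS. Cache: [72 54]
  10. access 72: HIT. Next use of 72: step 14. Cache: [72 54]
  11. access 84: MISS. Cache: [72 54 84]
  12. access 84: HIT. Next use of 84: never. Cache: [72 54 84]
  13. access 54: HIT. Next use of 54: step 28. Cache: [72 54 84]
  14. access 72: HIT. Next use of 72: step 19. Cache: [72 54 84]
  15. access 2: MISS, evict 84 (next use: never). Cache: [72 54 2]
  16. access 9: MISS, evict 54 (next use: step 28). Cache: [72 2 9]
  17. access 9: HIT. Next use of 9: step 18. Cache: [72 2 9]
  18. access 9: HIT. Next use of 9: step 20. Cache: [72 2 9]
  19. access 72: HIT. Next use of 72: never. Cache: [72 2 9]
  20. access 9: HIT. Next use of 9: step 21. Cache: [72 2 9]
  21. access 9: HIT. Next use of 9: step 22. Cache: [72 2 9]
  22. access 9: HIT. Next use of 9: step 24. Cache: [72 2 9]
  23. access 41: MISS, evict 72 (next use: never). Cache: [2 9 41]
  24. access 9: HIT. Next use of 9: step 27. Cache: [2 9 41]
  25. access 2: HIT. Next use of 2: never. Cache: [2 9 41]
  26. access 70: MISS, evict 2 (next use: never). Cache: [9 41 70]
  27. access 9: HIT. Next use of 9: never. Cache: [9 41 70]
  28. access 54: MISS, evict 9 (next use: never). Cache: [41 70 54]
  29. access 54: HIT. Next use of 54: step 31. Cache: [41 70 54]
  30. access 70: HIT. Next use of 70: step 32. Cache: [41 70 54]
  31. access 54: HIT. Next use of 54: never. Cache: [41 70 54]
  32. access 70: HIT. Next use of 70: step 33. Cache: [41 70 54]
  33. access 70: HIT. Next use of 70: never. Cache: [41 70 54]
Total: 25 hits, 8 misses, 5 evictions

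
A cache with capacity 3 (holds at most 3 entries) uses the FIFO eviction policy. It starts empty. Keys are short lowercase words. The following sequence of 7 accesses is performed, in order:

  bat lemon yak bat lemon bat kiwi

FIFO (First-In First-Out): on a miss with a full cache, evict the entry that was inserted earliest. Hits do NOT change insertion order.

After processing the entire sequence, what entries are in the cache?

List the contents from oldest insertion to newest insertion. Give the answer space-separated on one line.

FIFO simulation (capacity=3):
  1. access bat: MISS. Cache (old->new): [bat]
  2. access lemon: MISS. Cache (old->new): [bat lemon]
  3. access yak: MISS. Cache (old->new): [bat lemon yak]
  4. access bat: HIT. Cache (old->new): [bat lemon yak]
  5. access lemon: HIT. Cache (old->new): [bat lemon yak]
  6. access bat: HIT. Cache (old->new): [bat lemon yak]
  7. access kiwi: MISS, evict bat. Cache (old->new): [lemon yak kiwi]
Total: 3 hits, 4 misses, 1 evictions

Answer: lemon yak kiwi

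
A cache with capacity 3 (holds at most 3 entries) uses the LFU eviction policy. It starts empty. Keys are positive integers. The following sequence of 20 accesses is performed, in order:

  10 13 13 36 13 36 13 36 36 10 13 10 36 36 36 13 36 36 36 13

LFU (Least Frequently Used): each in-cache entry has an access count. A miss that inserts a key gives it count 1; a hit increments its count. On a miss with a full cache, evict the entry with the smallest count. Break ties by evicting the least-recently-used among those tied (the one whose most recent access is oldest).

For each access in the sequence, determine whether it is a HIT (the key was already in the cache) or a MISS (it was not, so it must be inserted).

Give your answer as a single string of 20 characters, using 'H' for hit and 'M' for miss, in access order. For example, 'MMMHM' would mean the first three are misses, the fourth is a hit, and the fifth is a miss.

LFU simulation (capacity=3):
  1. access 10: MISS. Cache: [10(c=1)]
  2. access 13: MISS. Cache: [10(c=1) 13(c=1)]
  3. access 13: HIT, count now 2. Cache: [10(c=1) 13(c=2)]
  4. access 36: MISS. Cache: [10(c=1) 36(c=1) 13(c=2)]
  5. access 13: HIT, count now 3. Cache: [10(c=1) 36(c=1) 13(c=3)]
  6. access 36: HIT, count now 2. Cache: [10(c=1) 36(c=2) 13(c=3)]
  7. access 13: HIT, count now 4. Cache: [10(c=1) 36(c=2) 13(c=4)]
  8. access 36: HIT, count now 3. Cache: [10(c=1) 36(c=3) 13(c=4)]
  9. access 36: HIT, count now 4. Cache: [10(c=1) 13(c=4) 36(c=4)]
  10. access 10: HIT, count now 2. Cache: [10(c=2) 13(c=4) 36(c=4)]
  11. access 13: HIT, count now 5. Cache: [10(c=2) 36(c=4) 13(c=5)]
  12. access 10: HIT, count now 3. Cache: [10(c=3) 36(c=4) 13(c=5)]
  13. access 36: HIT, count now 5. Cache: [10(c=3) 13(c=5) 36(c=5)]
  14. access 36: HIT, count now 6. Cache: [10(c=3) 13(c=5) 36(c=6)]
  15. access 36: HIT, count now 7. Cache: [10(c=3) 13(c=5) 36(c=7)]
  16. access 13: HIT, count now 6. Cache: [10(c=3) 13(c=6) 36(c=7)]
  17. access 36: HIT, count now 8. Cache: [10(c=3) 13(c=6) 36(c=8)]
  18. access 36: HIT, count now 9. Cache: [10(c=3) 13(c=6) 36(c=9)]
  19. access 36: HIT, count now 10. Cache: [10(c=3) 13(c=6) 36(c=10)]
  20. access 13: HIT, count now 7. Cache: [10(c=3) 13(c=7) 36(c=10)]
Total: 17 hits, 3 misses, 0 evictions

Answer: MMHMHHHHHHHHHHHHHHHH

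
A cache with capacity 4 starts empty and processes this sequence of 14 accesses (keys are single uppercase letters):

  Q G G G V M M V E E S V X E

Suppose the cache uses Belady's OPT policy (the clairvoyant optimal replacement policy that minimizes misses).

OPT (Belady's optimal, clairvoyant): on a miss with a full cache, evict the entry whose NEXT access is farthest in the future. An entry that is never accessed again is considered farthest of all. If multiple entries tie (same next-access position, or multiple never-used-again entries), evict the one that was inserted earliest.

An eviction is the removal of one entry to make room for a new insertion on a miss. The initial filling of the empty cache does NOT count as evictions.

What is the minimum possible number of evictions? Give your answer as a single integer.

OPT (Belady) simulation (capacity=4):
  1. access Q: MISS. Cache: [Q]
  2. access G: MISS. Cache: [Q G]
  3. access G: HIT. Next use of G: step 4. Cache: [Q G]
  4. access G: HIT. Next use of G: never. Cache: [Q G]
  5. access V: MISS. Cache: [Q G V]
  6. access M: MISS. Cache: [Q G V M]
  7. access M: HIT. Next use of M: never. Cache: [Q G V M]
  8. access V: HIT. Next use of V: step 12. Cache: [Q G V M]
  9. access E: MISS, evict Q (next use: never). Cache: [G V M E]
  10. access E: HIT. Next use of E: step 14. Cache: [G V M E]
  11. access S: MISS, evict G (next use: never). Cache: [V M E S]
  12. access V: HIT. Next use of V: never. Cache: [V M E S]
  13. access X: MISS, evict V (next use: never). Cache: [M E S X]
  14. access E: HIT. Next use of E: never. Cache: [M E S X]
Total: 7 hits, 7 misses, 3 evictions

Answer: 3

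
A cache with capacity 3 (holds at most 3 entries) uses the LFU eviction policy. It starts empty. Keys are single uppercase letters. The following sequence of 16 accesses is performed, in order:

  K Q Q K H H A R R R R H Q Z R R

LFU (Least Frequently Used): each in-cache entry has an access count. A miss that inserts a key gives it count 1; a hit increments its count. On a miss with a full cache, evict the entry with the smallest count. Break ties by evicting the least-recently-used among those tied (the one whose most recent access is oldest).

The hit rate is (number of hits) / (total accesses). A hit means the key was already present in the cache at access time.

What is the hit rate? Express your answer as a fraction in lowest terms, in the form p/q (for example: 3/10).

LFU simulation (capacity=3):
  1. access K: MISS. Cache: [K(c=1)]
  2. access Q: MISS. Cache: [K(c=1) Q(c=1)]
  3. access Q: HIT, count now 2. Cache: [K(c=1) Q(c=2)]
  4. access K: HIT, count now 2. Cache: [Q(c=2) K(c=2)]
  5. access H: MISS. Cache: [H(c=1) Q(c=2) K(c=2)]
  6. access H: HIT, count now 2. Cache: [Q(c=2) K(c=2) H(c=2)]
  7. access A: MISS, evict Q(c=2). Cache: [A(c=1) K(c=2) H(c=2)]
  8. access R: MISS, evict A(c=1). Cache: [R(c=1) K(c=2) H(c=2)]
  9. access R: HIT, count now 2. Cache: [K(c=2) H(c=2) R(c=2)]
  10. access R: HIT, count now 3. Cache: [K(c=2) H(c=2) R(c=3)]
  11. access R: HIT, count now 4. Cache: [K(c=2) H(c=2) R(c=4)]
  12. access H: HIT, count now 3. Cache: [K(c=2) H(c=3) R(c=4)]
  13. access Q: MISS, evict K(c=2). Cache: [Q(c=1) H(c=3) R(c=4)]
  14. access Z: MISS, evict Q(c=1). Cache: [Z(c=1) H(c=3) R(c=4)]
  15. access R: HIT, count now 5. Cache: [Z(c=1) H(c=3) R(c=5)]
  16. access R: HIT, count now 6. Cache: [Z(c=1) H(c=3) R(c=6)]
Total: 9 hits, 7 misses, 4 evictions

Hit rate = 9/16

Answer: 9/16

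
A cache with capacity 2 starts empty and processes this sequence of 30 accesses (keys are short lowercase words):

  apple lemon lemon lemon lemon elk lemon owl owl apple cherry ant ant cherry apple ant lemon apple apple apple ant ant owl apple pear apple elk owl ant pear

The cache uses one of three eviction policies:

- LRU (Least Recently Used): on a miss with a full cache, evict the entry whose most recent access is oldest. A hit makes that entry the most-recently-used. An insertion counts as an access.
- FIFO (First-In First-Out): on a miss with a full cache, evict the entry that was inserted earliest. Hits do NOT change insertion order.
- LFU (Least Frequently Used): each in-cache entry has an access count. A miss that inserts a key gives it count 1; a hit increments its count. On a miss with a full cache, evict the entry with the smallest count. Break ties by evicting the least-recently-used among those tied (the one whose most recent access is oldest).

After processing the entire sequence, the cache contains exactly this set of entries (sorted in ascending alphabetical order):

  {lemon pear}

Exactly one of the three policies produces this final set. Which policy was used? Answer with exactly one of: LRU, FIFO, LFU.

Answer: LFU

Derivation:
Simulating under each policy and comparing final sets:
  LRU: final set = {ant pear} -> differs
  FIFO: final set = {ant pear} -> differs
  LFU: final set = {lemon pear} -> MATCHES target
Only LFU produces the target set.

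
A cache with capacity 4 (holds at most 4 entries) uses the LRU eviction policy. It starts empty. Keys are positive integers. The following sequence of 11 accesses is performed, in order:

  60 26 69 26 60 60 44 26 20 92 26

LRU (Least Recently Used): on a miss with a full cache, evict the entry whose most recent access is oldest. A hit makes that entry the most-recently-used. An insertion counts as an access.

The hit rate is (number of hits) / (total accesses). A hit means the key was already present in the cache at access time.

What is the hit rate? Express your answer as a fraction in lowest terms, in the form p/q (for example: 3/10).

Answer: 5/11

Derivation:
LRU simulation (capacity=4):
  1. access 60: MISS. Cache (LRU->MRU): [60]
  2. access 26: MISS. Cache (LRU->MRU): [60 26]
  3. access 69: MISS. Cache (LRU->MRU): [60 26 69]
  4. access 26: HIT. Cache (LRU->MRU): [60 69 26]
  5. access 60: HIT. Cache (LRU->MRU): [69 26 60]
  6. access 60: HIT. Cache (LRU->MRU): [69 26 60]
  7. access 44: MISS. Cache (LRU->MRU): [69 26 60 44]
  8. access 26: HIT. Cache (LRU->MRU): [69 60 44 26]
  9. access 20: MISS, evict 69. Cache (LRU->MRU): [60 44 26 20]
  10. access 92: MISS, evict 60. Cache (LRU->MRU): [44 26 20 92]
  11. access 26: HIT. Cache (LRU->MRU): [44 20 92 26]
Total: 5 hits, 6 misses, 2 evictions

Hit rate = 5/11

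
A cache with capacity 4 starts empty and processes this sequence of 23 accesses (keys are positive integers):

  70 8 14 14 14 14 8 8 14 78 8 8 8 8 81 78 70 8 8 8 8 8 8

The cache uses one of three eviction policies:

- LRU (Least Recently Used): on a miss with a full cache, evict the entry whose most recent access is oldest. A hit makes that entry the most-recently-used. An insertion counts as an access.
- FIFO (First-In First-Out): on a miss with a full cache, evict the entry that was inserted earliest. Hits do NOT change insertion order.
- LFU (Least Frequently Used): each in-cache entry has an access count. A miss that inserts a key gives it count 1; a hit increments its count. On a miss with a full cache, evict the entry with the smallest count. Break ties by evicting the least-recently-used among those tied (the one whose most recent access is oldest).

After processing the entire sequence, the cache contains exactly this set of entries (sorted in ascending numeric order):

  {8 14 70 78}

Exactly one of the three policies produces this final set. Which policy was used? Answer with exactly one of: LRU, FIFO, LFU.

Simulating under each policy and comparing final sets:
  LRU: final set = {8 70 78 81} -> differs
  FIFO: final set = {8 70 78 81} -> differs
  LFU: final set = {8 14 70 78} -> MATCHES target
Only LFU produces the target set.

Answer: LFU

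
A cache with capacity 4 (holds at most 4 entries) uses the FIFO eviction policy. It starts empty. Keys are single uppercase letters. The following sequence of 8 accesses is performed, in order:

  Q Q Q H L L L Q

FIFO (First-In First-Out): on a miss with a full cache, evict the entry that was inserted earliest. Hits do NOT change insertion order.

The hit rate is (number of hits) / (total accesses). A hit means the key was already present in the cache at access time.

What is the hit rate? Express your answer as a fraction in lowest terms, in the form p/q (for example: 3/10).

Answer: 5/8

Derivation:
FIFO simulation (capacity=4):
  1. access Q: MISS. Cache (old->new): [Q]
  2. access Q: HIT. Cache (old->new): [Q]
  3. access Q: HIT. Cache (old->new): [Q]
  4. access H: MISS. Cache (old->new): [Q H]
  5. access L: MISS. Cache (old->new): [Q H L]
  6. access L: HIT. Cache (old->new): [Q H L]
  7. access L: HIT. Cache (old->new): [Q H L]
  8. access Q: HIT. Cache (old->new): [Q H L]
Total: 5 hits, 3 misses, 0 evictions

Hit rate = 5/8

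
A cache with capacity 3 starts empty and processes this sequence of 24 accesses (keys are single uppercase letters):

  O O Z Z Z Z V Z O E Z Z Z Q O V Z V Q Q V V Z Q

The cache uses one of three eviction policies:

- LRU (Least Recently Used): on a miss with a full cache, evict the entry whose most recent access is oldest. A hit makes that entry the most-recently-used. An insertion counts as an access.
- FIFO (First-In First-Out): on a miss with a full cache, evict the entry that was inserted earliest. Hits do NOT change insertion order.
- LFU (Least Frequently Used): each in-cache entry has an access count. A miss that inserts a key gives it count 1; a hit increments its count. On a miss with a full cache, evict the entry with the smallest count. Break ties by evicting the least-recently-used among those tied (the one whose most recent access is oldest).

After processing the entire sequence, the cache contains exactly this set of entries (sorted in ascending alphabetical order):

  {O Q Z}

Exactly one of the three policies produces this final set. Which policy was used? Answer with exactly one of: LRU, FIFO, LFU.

Answer: LFU

Derivation:
Simulating under each policy and comparing final sets:
  LRU: final set = {Q V Z} -> differs
  FIFO: final set = {Q V Z} -> differs
  LFU: final set = {O Q Z} -> MATCHES target
Only LFU produces the target set.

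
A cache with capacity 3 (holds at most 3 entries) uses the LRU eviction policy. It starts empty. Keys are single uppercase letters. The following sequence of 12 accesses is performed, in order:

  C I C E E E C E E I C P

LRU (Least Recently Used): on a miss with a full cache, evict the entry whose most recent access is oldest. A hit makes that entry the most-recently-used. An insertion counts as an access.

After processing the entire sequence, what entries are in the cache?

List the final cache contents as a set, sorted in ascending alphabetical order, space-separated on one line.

Answer: C I P

Derivation:
LRU simulation (capacity=3):
  1. access C: MISS. Cache (LRU->MRU): [C]
  2. access I: MISS. Cache (LRU->MRU): [C I]
  3. access C: HIT. Cache (LRU->MRU): [I C]
  4. access E: MISS. Cache (LRU->MRU): [I C E]
  5. access E: HIT. Cache (LRU->MRU): [I C E]
  6. access E: HIT. Cache (LRU->MRU): [I C E]
  7. access C: HIT. Cache (LRU->MRU): [I E C]
  8. access E: HIT. Cache (LRU->MRU): [I C E]
  9. access E: HIT. Cache (LRU->MRU): [I C E]
  10. access I: HIT. Cache (LRU->MRU): [C E I]
  11. access C: HIT. Cache (LRU->MRU): [E I C]
  12. access P: MISS, evict E. Cache (LRU->MRU): [I C P]
Total: 8 hits, 4 misses, 1 evictions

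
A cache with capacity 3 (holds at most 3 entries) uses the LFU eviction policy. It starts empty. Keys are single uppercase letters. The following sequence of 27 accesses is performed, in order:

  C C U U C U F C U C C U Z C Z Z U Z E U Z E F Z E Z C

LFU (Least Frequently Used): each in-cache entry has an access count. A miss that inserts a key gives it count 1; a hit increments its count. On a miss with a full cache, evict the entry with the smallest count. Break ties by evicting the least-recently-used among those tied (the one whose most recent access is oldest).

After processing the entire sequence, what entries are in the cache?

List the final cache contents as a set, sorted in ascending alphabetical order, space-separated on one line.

Answer: C U Z

Derivation:
LFU simulation (capacity=3):
  1. access C: MISS. Cache: [C(c=1)]
  2. access C: HIT, count now 2. Cache: [C(c=2)]
  3. access U: MISS. Cache: [U(c=1) C(c=2)]
  4. access U: HIT, count now 2. Cache: [C(c=2) U(c=2)]
  5. access C: HIT, count now 3. Cache: [U(c=2) C(c=3)]
  6. access U: HIT, count now 3. Cache: [C(c=3) U(c=3)]
  7. access F: MISS. Cache: [F(c=1) C(c=3) U(c=3)]
  8. access C: HIT, count now 4. Cache: [F(c=1) U(c=3) C(c=4)]
  9. access U: HIT, count now 4. Cache: [F(c=1) C(c=4) U(c=4)]
  10. access C: HIT, count now 5. Cache: [F(c=1) U(c=4) C(c=5)]
  11. access C: HIT, count now 6. Cache: [F(c=1) U(c=4) C(c=6)]
  12. access U: HIT, count now 5. Cache: [F(c=1) U(c=5) C(c=6)]
  13. access Z: MISS, evict F(c=1). Cache: [Z(c=1) U(c=5) C(c=6)]
  14. access C: HIT, count now 7. Cache: [Z(c=1) U(c=5) C(c=7)]
  15. access Z: HIT, count now 2. Cache: [Z(c=2) U(c=5) C(c=7)]
  16. access Z: HIT, count now 3. Cache: [Z(c=3) U(c=5) C(c=7)]
  17. access U: HIT, count now 6. Cache: [Z(c=3) U(c=6) C(c=7)]
  18. access Z: HIT, count now 4. Cache: [Z(c=4) U(c=6) C(c=7)]
  19. access E: MISS, evict Z(c=4). Cache: [E(c=1) U(c=6) C(c=7)]
  20. access U: HIT, count now 7. Cache: [E(c=1) C(c=7) U(c=7)]
  21. access Z: MISS, evict E(c=1). Cache: [Z(c=1) C(c=7) U(c=7)]
  22. access E: MISS, evict Z(c=1). Cache: [E(c=1) C(c=7) U(c=7)]
  23. access F: MISS, evict E(c=1). Cache: [F(c=1) C(c=7) U(c=7)]
  24. access Z: MISS, evict F(c=1). Cache: [Z(c=1) C(c=7) U(c=7)]
  25. access E: MISS, evict Z(c=1). Cache: [E(c=1) C(c=7) U(c=7)]
  26. access Z: MISS, evict E(c=1). Cache: [Z(c=1) C(c=7) U(c=7)]
  27. access C: HIT, count now 8. Cache: [Z(c=1) U(c=7) C(c=8)]
Total: 16 hits, 11 misses, 8 evictions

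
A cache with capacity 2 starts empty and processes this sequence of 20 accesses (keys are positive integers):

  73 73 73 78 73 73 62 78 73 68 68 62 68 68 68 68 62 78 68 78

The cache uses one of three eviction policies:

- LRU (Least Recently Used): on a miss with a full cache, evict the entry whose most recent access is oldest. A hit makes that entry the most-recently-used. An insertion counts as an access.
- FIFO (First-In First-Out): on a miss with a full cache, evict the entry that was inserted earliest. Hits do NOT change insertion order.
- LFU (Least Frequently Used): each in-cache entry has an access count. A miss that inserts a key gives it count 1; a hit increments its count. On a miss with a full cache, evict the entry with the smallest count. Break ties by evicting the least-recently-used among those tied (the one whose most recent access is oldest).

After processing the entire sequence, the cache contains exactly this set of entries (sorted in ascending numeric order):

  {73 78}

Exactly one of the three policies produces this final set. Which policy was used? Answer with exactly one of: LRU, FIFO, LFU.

Simulating under each policy and comparing final sets:
  LRU: final set = {68 78} -> differs
  FIFO: final set = {68 78} -> differs
  LFU: final set = {73 78} -> MATCHES target
Only LFU produces the target set.

Answer: LFU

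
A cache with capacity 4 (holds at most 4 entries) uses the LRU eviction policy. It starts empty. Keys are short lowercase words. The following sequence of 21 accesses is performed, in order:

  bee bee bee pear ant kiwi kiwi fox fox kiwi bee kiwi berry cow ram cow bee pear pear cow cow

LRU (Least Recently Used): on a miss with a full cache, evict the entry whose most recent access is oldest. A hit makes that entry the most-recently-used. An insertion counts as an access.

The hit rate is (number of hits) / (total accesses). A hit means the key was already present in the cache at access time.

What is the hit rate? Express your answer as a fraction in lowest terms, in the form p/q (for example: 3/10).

Answer: 10/21

Derivation:
LRU simulation (capacity=4):
  1. access bee: MISS. Cache (LRU->MRU): [bee]
  2. access bee: HIT. Cache (LRU->MRU): [bee]
  3. access bee: HIT. Cache (LRU->MRU): [bee]
  4. access pear: MISS. Cache (LRU->MRU): [bee pear]
  5. access ant: MISS. Cache (LRU->MRU): [bee pear ant]
  6. access kiwi: MISS. Cache (LRU->MRU): [bee pear ant kiwi]
  7. access kiwi: HIT. Cache (LRU->MRU): [bee pear ant kiwi]
  8. access fox: MISS, evict bee. Cache (LRU->MRU): [pear ant kiwi fox]
  9. access fox: HIT. Cache (LRU->MRU): [pear ant kiwi fox]
  10. access kiwi: HIT. Cache (LRU->MRU): [pear ant fox kiwi]
  11. access bee: MISS, evict pear. Cache (LRU->MRU): [ant fox kiwi bee]
  12. access kiwi: HIT. Cache (LRU->MRU): [ant fox bee kiwi]
  13. access berry: MISS, evict ant. Cache (LRU->MRU): [fox bee kiwi berry]
  14. access cow: MISS, evict fox. Cache (LRU->MRU): [bee kiwi berry cow]
  15. access ram: MISS, evict bee. Cache (LRU->MRU): [kiwi berry cow ram]
  16. access cow: HIT. Cache (LRU->MRU): [kiwi berry ram cow]
  17. access bee: MISS, evict kiwi. Cache (LRU->MRU): [berry ram cow bee]
  18. access pear: MISS, evict berry. Cache (LRU->MRU): [ram cow bee pear]
  19. access pear: HIT. Cache (LRU->MRU): [ram cow bee pear]
  20. access cow: HIT. Cache (LRU->MRU): [ram bee pear cow]
  21. access cow: HIT. Cache (LRU->MRU): [ram bee pear cow]
Total: 10 hits, 11 misses, 7 evictions

Hit rate = 10/21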